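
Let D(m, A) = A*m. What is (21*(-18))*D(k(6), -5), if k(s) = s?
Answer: 11340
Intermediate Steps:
(21*(-18))*D(k(6), -5) = (21*(-18))*(-5*6) = -378*(-30) = 11340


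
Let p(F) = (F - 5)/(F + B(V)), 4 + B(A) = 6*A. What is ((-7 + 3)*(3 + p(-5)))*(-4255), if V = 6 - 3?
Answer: 289340/9 ≈ 32149.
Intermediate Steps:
V = 3
B(A) = -4 + 6*A
p(F) = (-5 + F)/(14 + F) (p(F) = (F - 5)/(F + (-4 + 6*3)) = (-5 + F)/(F + (-4 + 18)) = (-5 + F)/(F + 14) = (-5 + F)/(14 + F))
((-7 + 3)*(3 + p(-5)))*(-4255) = ((-7 + 3)*(3 + (-5 - 5)/(14 - 5)))*(-4255) = -4*(3 - 10/9)*(-4255) = -4*17/9*(-4255) = -68/9*(-4255) = 289340/9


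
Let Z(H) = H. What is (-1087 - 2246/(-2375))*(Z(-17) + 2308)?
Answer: -5909357289/2375 ≈ -2.4882e+6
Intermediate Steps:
(-1087 - 2246/(-2375))*(Z(-17) + 2308) = (-1087 - 2246/(-2375))*(-17 + 2308) = (-1087 - 2246*(-1/2375))*2291 = (-1087 + 2246/2375)*2291 = -2579379/2375*2291 = -5909357289/2375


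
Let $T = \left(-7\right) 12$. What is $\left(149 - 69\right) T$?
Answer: $-6720$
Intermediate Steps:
$T = -84$
$\left(149 - 69\right) T = \left(149 - 69\right) \left(-84\right) = 80 \left(-84\right) = -6720$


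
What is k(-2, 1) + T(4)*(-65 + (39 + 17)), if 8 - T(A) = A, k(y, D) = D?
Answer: -35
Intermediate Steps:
T(A) = 8 - A
k(-2, 1) + T(4)*(-65 + (39 + 17)) = 1 + (8 - 1*4)*(-65 + (39 + 17)) = 1 + (8 - 4)*(-65 + 56) = 1 + 4*(-9) = 1 - 36 = -35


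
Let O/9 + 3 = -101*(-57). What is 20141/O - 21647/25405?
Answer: -609329437/1315623330 ≈ -0.46315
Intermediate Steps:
O = 51786 (O = -27 + 9*(-101*(-57)) = -27 + 9*5757 = -27 + 51813 = 51786)
20141/O - 21647/25405 = 20141/51786 - 21647/25405 = -609329437/1315623330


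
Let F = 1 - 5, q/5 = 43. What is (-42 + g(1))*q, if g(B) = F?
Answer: -9890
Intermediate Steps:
q = 215 (q = 5*43 = 215)
F = -4
g(B) = -4
(-42 + g(1))*q = (-42 - 4)*215 = -46*215 = -9890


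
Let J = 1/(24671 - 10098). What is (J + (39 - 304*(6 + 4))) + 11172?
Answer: 119075984/14573 ≈ 8171.0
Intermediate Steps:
J = 1/14573 ≈ 6.8620e-5
(J + (39 - 304*(6 + 4))) + 11172 = (1/14573 + (39 - 304*(6 + 4))) + 11172 = (1/14573 + (39 - 304*10)) + 11172 = (1/14573 + (39 - 76*40)) + 11172 = (1/14573 + (39 - 3040)) + 11172 = (1/14573 - 3001) + 11172 = -43733572/14573 + 11172 = 119075984/14573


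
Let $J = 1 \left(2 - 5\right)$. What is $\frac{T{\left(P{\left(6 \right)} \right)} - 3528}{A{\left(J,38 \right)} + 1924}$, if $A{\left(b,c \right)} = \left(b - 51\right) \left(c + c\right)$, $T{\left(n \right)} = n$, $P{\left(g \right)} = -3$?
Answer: $\frac{3531}{2180} \approx 1.6197$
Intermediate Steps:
$J = -3$ ($J = 1 \left(-3\right) = -3$)
$A{\left(b,c \right)} = 2 c \left(-51 + b\right)$ ($A{\left(b,c \right)} = \left(-51 + b\right) 2 c = 2 c \left(-51 + b\right)$)
$\frac{T{\left(P{\left(6 \right)} \right)} - 3528}{A{\left(J,38 \right)} + 1924} = \frac{-3 - 3528}{2 \cdot 38 \left(-51 - 3\right) + 1924} = - \frac{3531}{2 \cdot 38 \left(-54\right) + 1924} = - \frac{3531}{-4104 + 1924} = - \frac{3531}{-2180} = \left(-3531\right) \left(- \frac{1}{2180}\right) = \frac{3531}{2180}$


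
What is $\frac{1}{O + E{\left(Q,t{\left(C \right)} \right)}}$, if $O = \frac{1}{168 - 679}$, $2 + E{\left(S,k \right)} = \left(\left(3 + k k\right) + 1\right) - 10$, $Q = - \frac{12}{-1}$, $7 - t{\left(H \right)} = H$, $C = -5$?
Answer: $\frac{511}{69495} \approx 0.007353$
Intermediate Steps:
$t{\left(H \right)} = 7 - H$
$Q = 12$ ($Q = \left(-12\right) \left(-1\right) = 12$)
$E{\left(S,k \right)} = -8 + k^{2}$ ($E{\left(S,k \right)} = -2 + \left(\left(\left(3 + k k\right) + 1\right) - 10\right) = -2 + \left(\left(\left(3 + k^{2}\right) + 1\right) - 10\right) = -2 + \left(\left(4 + k^{2}\right) - 10\right) = -2 + \left(-6 + k^{2}\right) = -8 + k^{2}$)
$O = - \frac{1}{511}$ ($O = \frac{1}{-511} = - \frac{1}{511} \approx -0.0019569$)
$\frac{1}{O + E{\left(Q,t{\left(C \right)} \right)}} = \frac{1}{- \frac{1}{511} - \left(8 - \left(7 - -5\right)^{2}\right)} = \frac{1}{- \frac{1}{511} - \left(8 - \left(7 + 5\right)^{2}\right)} = \frac{1}{- \frac{1}{511} - \left(8 - 12^{2}\right)} = \frac{1}{- \frac{1}{511} + \left(-8 + 144\right)} = \frac{1}{- \frac{1}{511} + 136} = \frac{1}{\frac{69495}{511}} = \frac{511}{69495}$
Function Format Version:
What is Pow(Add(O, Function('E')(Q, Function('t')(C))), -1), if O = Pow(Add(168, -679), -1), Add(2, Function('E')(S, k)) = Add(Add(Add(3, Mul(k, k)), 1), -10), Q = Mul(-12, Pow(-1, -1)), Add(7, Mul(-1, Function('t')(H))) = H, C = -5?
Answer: Rational(511, 69495) ≈ 0.0073530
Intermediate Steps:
Function('t')(H) = Add(7, Mul(-1, H))
Q = 12 (Q = Mul(-12, -1) = 12)
Function('E')(S, k) = Add(-8, Pow(k, 2)) (Function('E')(S, k) = Add(-2, Add(Add(Add(3, Mul(k, k)), 1), -10)) = Add(-2, Add(Add(Add(3, Pow(k, 2)), 1), -10)) = Add(-2, Add(Add(4, Pow(k, 2)), -10)) = Add(-2, Add(-6, Pow(k, 2))) = Add(-8, Pow(k, 2)))
O = Rational(-1, 511) (O = Pow(-511, -1) = Rational(-1, 511) ≈ -0.0019569)
Pow(Add(O, Function('E')(Q, Function('t')(C))), -1) = Pow(Add(Rational(-1, 511), Add(-8, Pow(Add(7, Mul(-1, -5)), 2))), -1) = Pow(Add(Rational(-1, 511), Add(-8, Pow(Add(7, 5), 2))), -1) = Pow(Add(Rational(-1, 511), Add(-8, Pow(12, 2))), -1) = Pow(Add(Rational(-1, 511), Add(-8, 144)), -1) = Pow(Add(Rational(-1, 511), 136), -1) = Pow(Rational(69495, 511), -1) = Rational(511, 69495)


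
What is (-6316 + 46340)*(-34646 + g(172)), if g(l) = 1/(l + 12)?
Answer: -31893439589/23 ≈ -1.3867e+9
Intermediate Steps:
g(l) = 1/(12 + l)
(-6316 + 46340)*(-34646 + g(172)) = (-6316 + 46340)*(-34646 + 1/(12 + 172)) = 40024*(-34646 + 1/184) = 40024*(-6374863/184) = -31893439589/23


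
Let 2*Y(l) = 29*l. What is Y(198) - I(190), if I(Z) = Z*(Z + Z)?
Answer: -69329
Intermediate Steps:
Y(l) = 29*l/2 (Y(l) = (29*l)/2 = 29*l/2)
I(Z) = 2*Z**2 (I(Z) = Z*(2*Z) = 2*Z**2)
Y(198) - I(190) = (29/2)*198 - 2*190**2 = 2871 - 2*36100 = 2871 - 1*72200 = 2871 - 72200 = -69329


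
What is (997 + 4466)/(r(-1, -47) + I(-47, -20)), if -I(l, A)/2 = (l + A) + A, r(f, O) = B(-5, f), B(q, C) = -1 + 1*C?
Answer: 5463/172 ≈ 31.762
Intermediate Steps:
B(q, C) = -1 + C
r(f, O) = -1 + f
I(l, A) = -4*A - 2*l (I(l, A) = -2*((l + A) + A) = -2*((A + l) + A) = -2*(l + 2*A) = -4*A - 2*l)
(997 + 4466)/(r(-1, -47) + I(-47, -20)) = (997 + 4466)/((-1 - 1) + (-4*(-20) - 2*(-47))) = 5463/(-2 + (80 + 94)) = 5463/(-2 + 174) = 5463/172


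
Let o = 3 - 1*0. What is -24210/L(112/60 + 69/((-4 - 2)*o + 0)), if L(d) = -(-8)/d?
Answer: 47613/8 ≈ 5951.6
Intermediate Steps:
o = 3 (o = 3 + 0 = 3)
L(d) = 8/d
-24210/L(112/60 + 69/((-4 - 2)*o + 0)) = -(5649 + 835245/(4*((-4 - 2)*3 + 0))) = -(5649 + 835245/(4*(-6*3 + 0))) = -(5649 + 835245/(4*(-18 + 0))) = -24210/(8/(28/15 + 69/(-18))) = -24210/(8/(28/15 + 69*(-1/18))) = -24210/(8/(28/15 - 23/6)) = -24210/(8/(-59/30)) = -24210/(8*(-30/59)) = -24210/(-240/59) = -24210*(-59/240) = 47613/8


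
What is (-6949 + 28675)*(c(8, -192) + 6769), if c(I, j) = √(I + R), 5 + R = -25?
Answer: 147063294 + 21726*I*√22 ≈ 1.4706e+8 + 1.019e+5*I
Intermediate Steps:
R = -30 (R = -5 - 25 = -30)
c(I, j) = √(-30 + I) (c(I, j) = √(I - 30) = √(-30 + I))
(-6949 + 28675)*(c(8, -192) + 6769) = (-6949 + 28675)*(√(-30 + 8) + 6769) = 21726*(√(-22) + 6769) = 21726*(I*√22 + 6769) = 21726*(6769 + I*√22) = 147063294 + 21726*I*√22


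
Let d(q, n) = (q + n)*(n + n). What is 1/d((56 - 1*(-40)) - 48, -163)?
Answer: 1/37490 ≈ 2.6674e-5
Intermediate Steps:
d(q, n) = 2*n*(n + q) (d(q, n) = (n + q)*(2*n) = 2*n*(n + q))
1/d((56 - 1*(-40)) - 48, -163) = 1/(2*(-163)*(-163 + ((56 - 1*(-40)) - 48))) = 1/(2*(-163)*(-163 + ((56 + 40) - 48))) = 1/(2*(-163)*(-163 + (96 - 48))) = 1/(2*(-163)*(-163 + 48)) = 1/(2*(-163)*(-115)) = 1/37490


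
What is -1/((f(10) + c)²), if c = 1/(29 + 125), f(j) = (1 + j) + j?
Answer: -23716/10465225 ≈ -0.0022662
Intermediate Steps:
f(j) = 1 + 2*j
c = 1/154 ≈ 0.0064935
-1/((f(10) + c)²) = -1/(((1 + 2*10) + 1/154)²) = -1/(((1 + 20) + 1/154)²) = -1/((21 + 1/154)²) = -1/((3235/154)²) = -1/10465225/23716 = -1*23716/10465225 = -23716/10465225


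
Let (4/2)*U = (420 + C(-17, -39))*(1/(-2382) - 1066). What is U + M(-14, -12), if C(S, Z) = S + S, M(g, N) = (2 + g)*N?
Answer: -489725101/2382 ≈ -2.0559e+5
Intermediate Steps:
M(g, N) = N*(2 + g)
C(S, Z) = 2*S
U = -490068109/2382 (U = ((420 + 2*(-17))*(1/(-2382) - 1066))/2 = ((420 - 34)*(-1/2382 - 1066))/2 = (386*(-2539213/2382))/2 = (½)*(-490068109/1191) = -490068109/2382 ≈ -2.0574e+5)
U + M(-14, -12) = -490068109/2382 - 12*(2 - 14) = -490068109/2382 - 12*(-12) = -490068109/2382 + 144 = -489725101/2382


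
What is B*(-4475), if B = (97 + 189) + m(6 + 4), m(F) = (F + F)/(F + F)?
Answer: -1284325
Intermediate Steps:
m(F) = 1 (m(F) = (2*F)/((2*F)) = (2*F)*(1/(2*F)) = 1)
B = 287 (B = (97 + 189) + 1 = 286 + 1 = 287)
B*(-4475) = 287*(-4475) = -1284325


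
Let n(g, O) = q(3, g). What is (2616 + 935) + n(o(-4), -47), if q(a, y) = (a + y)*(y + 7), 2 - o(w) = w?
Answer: 3668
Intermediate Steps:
o(w) = 2 - w
q(a, y) = (7 + y)*(a + y) (q(a, y) = (a + y)*(7 + y) = (7 + y)*(a + y))
n(g, O) = 21 + g**2 + 10*g (n(g, O) = g**2 + 7*3 + 7*g + 3*g = g**2 + 21 + 7*g + 3*g = 21 + g**2 + 10*g)
(2616 + 935) + n(o(-4), -47) = (2616 + 935) + (21 + (2 - 1*(-4))**2 + 10*(2 - 1*(-4))) = 3551 + (21 + (2 + 4)**2 + 10*(2 + 4)) = 3551 + (21 + 6**2 + 10*6) = 3551 + (21 + 36 + 60) = 3551 + 117 = 3668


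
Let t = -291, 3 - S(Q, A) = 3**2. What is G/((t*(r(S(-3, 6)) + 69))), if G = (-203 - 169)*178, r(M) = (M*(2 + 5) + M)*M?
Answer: 22072/34629 ≈ 0.63738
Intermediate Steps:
S(Q, A) = -6 (S(Q, A) = 3 - 1*3**2 = 3 - 1*9 = 3 - 9 = -6)
r(M) = 8*M**2 (r(M) = (M*7 + M)*M = (7*M + M)*M = (8*M)*M = 8*M**2)
G = -66216 (G = -372*178 = -66216)
G/((t*(r(S(-3, 6)) + 69))) = -66216*(-1/(291*(8*(-6)**2 + 69))) = -66216*(-1/(291*(8*36 + 69))) = -66216*(-1/(291*(288 + 69))) = -66216/((-291*357)) = -66216/(-103887) = -66216*(-1/103887) = 22072/34629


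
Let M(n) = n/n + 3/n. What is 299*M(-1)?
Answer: -598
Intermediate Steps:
M(n) = 1 + 3/n
299*M(-1) = 299*((3 - 1)/(-1)) = 299*(-1*2) = 299*(-2) = -598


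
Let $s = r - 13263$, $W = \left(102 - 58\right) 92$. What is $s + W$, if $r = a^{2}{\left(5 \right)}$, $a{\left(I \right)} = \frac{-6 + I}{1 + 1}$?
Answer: $- \frac{36859}{4} \approx -9214.8$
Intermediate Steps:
$a{\left(I \right)} = -3 + \frac{I}{2}$ ($a{\left(I \right)} = \frac{-6 + I}{2} = \left(-6 + I\right) \frac{1}{2} = -3 + \frac{I}{2}$)
$W = 4048$ ($W = 44 \cdot 92 = 4048$)
$r = \frac{1}{4}$ ($r = \left(-3 + \frac{1}{2} \cdot 5\right)^{2} = \left(-3 + \frac{5}{2}\right)^{2} = \left(- \frac{1}{2}\right)^{2} = \frac{1}{4} \approx 0.25$)
$s = - \frac{53051}{4}$ ($s = \frac{1}{4} - 13263 = - \frac{53051}{4} \approx -13263.0$)
$s + W = - \frac{53051}{4} + 4048 = - \frac{36859}{4}$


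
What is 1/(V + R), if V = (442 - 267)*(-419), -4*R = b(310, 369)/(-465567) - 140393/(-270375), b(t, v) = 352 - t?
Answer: -167836903500/12306662732801527 ≈ -1.3638e-5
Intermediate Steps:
R = -21783664027/167836903500 (R = -((352 - 1*310)/(-465567) - 140393/(-270375))/4 = -((352 - 310)*(-1/465567) - 140393*(-1/270375))/4 = -(42*(-1/465567) + 140393/270375)/4 = -(-14/155189 + 140393/270375)/4 = -¼*21783664027/41959225875 = -21783664027/167836903500 ≈ -0.12979)
V = -73325 (V = 175*(-419) = -73325)
1/(V + R) = 1/(-73325 - 21783664027/167836903500) = 1/(-12306662732801527/167836903500) = -167836903500/12306662732801527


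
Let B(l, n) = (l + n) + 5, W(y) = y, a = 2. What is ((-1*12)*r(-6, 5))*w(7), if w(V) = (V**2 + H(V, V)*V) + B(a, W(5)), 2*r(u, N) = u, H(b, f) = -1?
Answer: 1944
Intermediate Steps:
r(u, N) = u/2
B(l, n) = 5 + l + n
w(V) = 12 + V**2 - V (w(V) = (V**2 - V) + (5 + 2 + 5) = (V**2 - V) + 12 = 12 + V**2 - V)
((-1*12)*r(-6, 5))*w(7) = ((-1*12)*((1/2)*(-6)))*(12 + 7**2 - 1*7) = (-12*(-3))*(12 + 49 - 7) = 36*54 = 1944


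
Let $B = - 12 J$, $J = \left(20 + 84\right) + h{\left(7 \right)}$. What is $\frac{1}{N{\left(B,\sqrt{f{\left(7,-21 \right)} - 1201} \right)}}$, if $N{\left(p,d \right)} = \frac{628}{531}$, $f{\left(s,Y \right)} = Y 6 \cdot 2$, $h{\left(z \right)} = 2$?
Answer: $\frac{531}{628} \approx 0.84554$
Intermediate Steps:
$J = 106$ ($J = \left(20 + 84\right) + 2 = 104 + 2 = 106$)
$B = -1272$ ($B = \left(-12\right) 106 = -1272$)
$f{\left(s,Y \right)} = 12 Y$ ($f{\left(s,Y \right)} = 6 Y 2 = 12 Y$)
$N{\left(p,d \right)} = \frac{628}{531}$ ($N{\left(p,d \right)} = 628 \cdot \frac{1}{531} = \frac{628}{531}$)
$\frac{1}{N{\left(B,\sqrt{f{\left(7,-21 \right)} - 1201} \right)}} = \frac{1}{\frac{628}{531}} = \frac{531}{628}$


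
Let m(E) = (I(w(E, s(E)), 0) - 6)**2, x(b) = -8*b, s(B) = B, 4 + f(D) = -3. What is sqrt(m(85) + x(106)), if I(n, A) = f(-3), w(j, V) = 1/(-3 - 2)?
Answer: I*sqrt(679) ≈ 26.058*I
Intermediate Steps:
f(D) = -7 (f(D) = -4 - 3 = -7)
w(j, V) = -1/5 (w(j, V) = 1/(-5) = -1/5)
I(n, A) = -7
m(E) = 169 (m(E) = (-7 - 6)**2 = (-13)**2 = 169)
sqrt(m(85) + x(106)) = sqrt(169 - 8*106) = sqrt(169 - 848) = sqrt(-679) = I*sqrt(679)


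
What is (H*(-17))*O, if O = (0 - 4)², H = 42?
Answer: -11424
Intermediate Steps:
O = 16 (O = (-4)² = 16)
(H*(-17))*O = (42*(-17))*16 = -714*16 = -11424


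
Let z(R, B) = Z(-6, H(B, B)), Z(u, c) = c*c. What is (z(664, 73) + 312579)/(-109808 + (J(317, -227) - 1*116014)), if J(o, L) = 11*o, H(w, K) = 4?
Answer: -62519/44467 ≈ -1.4060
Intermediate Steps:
Z(u, c) = c²
z(R, B) = 16 (z(R, B) = 4² = 16)
(z(664, 73) + 312579)/(-109808 + (J(317, -227) - 1*116014)) = (16 + 312579)/(-109808 + (11*317 - 1*116014)) = 312595/(-109808 + (3487 - 116014)) = 312595/(-109808 - 112527) = 312595/(-222335) = 312595*(-1/222335) = -62519/44467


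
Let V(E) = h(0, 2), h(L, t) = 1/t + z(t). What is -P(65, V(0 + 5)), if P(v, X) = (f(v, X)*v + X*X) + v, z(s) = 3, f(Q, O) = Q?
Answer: -17209/4 ≈ -4302.3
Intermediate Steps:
h(L, t) = 3 + 1/t (h(L, t) = 1/t + 3 = 3 + 1/t)
V(E) = 7/2 (V(E) = 3 + 1/2 = 7/2)
P(v, X) = v + X**2 + v**2 (P(v, X) = (v*v + X*X) + v = (v**2 + X**2) + v = (X**2 + v**2) + v = v + X**2 + v**2)
-P(65, V(0 + 5)) = -(65 + (7/2)**2 + 65**2) = -(65 + 49/4 + 4225) = -1*17209/4 = -17209/4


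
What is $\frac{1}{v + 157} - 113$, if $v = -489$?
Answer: $- \frac{37517}{332} \approx -113.0$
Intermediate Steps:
$\frac{1}{v + 157} - 113 = \frac{1}{-489 + 157} - 113 = \frac{1}{-332} - 113 = - \frac{1}{332} - 113 = - \frac{37517}{332}$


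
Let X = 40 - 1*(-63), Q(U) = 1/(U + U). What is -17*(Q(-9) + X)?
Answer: -31501/18 ≈ -1750.1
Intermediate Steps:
Q(U) = 1/(2*U)
X = 103 (X = 40 + 63 = 103)
-17*(Q(-9) + X) = -17*((½)/(-9) + 103) = -17*((½)*(-⅑) + 103) = -17*(-1/18 + 103) = -17*1853/18 = -31501/18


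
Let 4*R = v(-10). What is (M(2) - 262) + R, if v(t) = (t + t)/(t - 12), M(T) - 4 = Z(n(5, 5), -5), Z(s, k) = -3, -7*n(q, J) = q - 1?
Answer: -5737/22 ≈ -260.77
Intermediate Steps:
n(q, J) = ⅐ - q/7 (n(q, J) = -(q - 1)/7 = -(-1 + q)/7 = ⅐ - q/7)
M(T) = 1 (M(T) = 4 - 3 = 1)
v(t) = 2*t/(-12 + t) (v(t) = (2*t)/(-12 + t) = 2*t/(-12 + t))
R = 5/22 (R = (2*(-10)/(-12 - 10))/4 = (2*(-10)/(-22))/4 = (2*(-10)*(-1/22))/4 = (¼)*(10/11) = 5/22 ≈ 0.22727)
(M(2) - 262) + R = (1 - 262) + 5/22 = -261 + 5/22 = -5737/22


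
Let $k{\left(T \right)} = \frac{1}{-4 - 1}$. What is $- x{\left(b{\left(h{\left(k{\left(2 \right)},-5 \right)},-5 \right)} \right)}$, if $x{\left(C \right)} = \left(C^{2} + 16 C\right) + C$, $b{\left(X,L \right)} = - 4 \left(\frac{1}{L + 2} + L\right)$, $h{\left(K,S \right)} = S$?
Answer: $- \frac{7360}{9} \approx -817.78$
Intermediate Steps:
$k{\left(T \right)} = - \frac{1}{5}$ ($k{\left(T \right)} = \frac{1}{-5} = - \frac{1}{5}$)
$b{\left(X,L \right)} = - 4 L - \frac{4}{2 + L}$ ($b{\left(X,L \right)} = - 4 \left(\frac{1}{2 + L} + L\right) = - 4 \left(L + \frac{1}{2 + L}\right) = - 4 L - \frac{4}{2 + L}$)
$x{\left(C \right)} = C^{2} + 17 C$
$- x{\left(b{\left(h{\left(k{\left(2 \right)},-5 \right)},-5 \right)} \right)} = - \frac{4 \left(-1 - \left(-5\right)^{2} - -10\right)}{2 - 5} \left(17 + \frac{4 \left(-1 - \left(-5\right)^{2} - -10\right)}{2 - 5}\right) = - \frac{4 \left(-1 - 25 + 10\right)}{-3} \left(17 + \frac{4 \left(-1 - 25 + 10\right)}{-3}\right) = - 4 \left(- \frac{1}{3}\right) \left(-1 - 25 + 10\right) \left(17 + 4 \left(- \frac{1}{3}\right) \left(-1 - 25 + 10\right)\right) = - 4 \left(- \frac{1}{3}\right) \left(-16\right) \left(17 + 4 \left(- \frac{1}{3}\right) \left(-16\right)\right) = - \frac{64 \left(17 + \frac{64}{3}\right)}{3} = - \frac{64 \cdot 115}{3 \cdot 3} = \left(-1\right) \frac{7360}{9} = - \frac{7360}{9}$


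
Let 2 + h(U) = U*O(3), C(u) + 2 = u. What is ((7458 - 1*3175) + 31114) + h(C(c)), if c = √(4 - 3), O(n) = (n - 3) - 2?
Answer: 35397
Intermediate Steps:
O(n) = -5 + n (O(n) = (-3 + n) - 2 = -5 + n)
c = 1 (c = √1 = 1)
C(u) = -2 + u
h(U) = -2 - 2*U (h(U) = -2 + U*(-5 + 3) = -2 + U*(-2) = -2 - 2*U)
((7458 - 1*3175) + 31114) + h(C(c)) = ((7458 - 1*3175) + 31114) + (-2 - 2*(-2 + 1)) = ((7458 - 3175) + 31114) + (-2 - 2*(-1)) = (4283 + 31114) + (-2 + 2) = 35397 + 0 = 35397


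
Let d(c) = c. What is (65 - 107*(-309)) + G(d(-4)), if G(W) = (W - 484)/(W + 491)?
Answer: 16132848/487 ≈ 33127.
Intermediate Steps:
G(W) = (-484 + W)/(491 + W)
(65 - 107*(-309)) + G(d(-4)) = (65 - 107*(-309)) + (-484 - 4)/(491 - 4) = (65 + 33063) - 488/487 = 33128 + (1/487)*(-488) = 33128 - 488/487 = 16132848/487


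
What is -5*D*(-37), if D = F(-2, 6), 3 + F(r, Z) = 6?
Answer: 555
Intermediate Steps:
F(r, Z) = 3 (F(r, Z) = -3 + 6 = 3)
D = 3
-5*D*(-37) = -5*3*(-37) = -15*(-37) = 555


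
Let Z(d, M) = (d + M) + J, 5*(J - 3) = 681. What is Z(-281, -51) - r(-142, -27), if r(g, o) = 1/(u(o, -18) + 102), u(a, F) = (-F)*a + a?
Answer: -396199/2055 ≈ -192.80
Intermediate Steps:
J = 696/5 (J = 3 + (1/5)*681 = 3 + 681/5 = 696/5 ≈ 139.20)
u(a, F) = a - F*a (u(a, F) = -F*a + a = a - F*a)
Z(d, M) = 696/5 + M + d (Z(d, M) = (d + M) + 696/5 = (M + d) + 696/5 = 696/5 + M + d)
r(g, o) = 1/(102 + 19*o) (r(g, o) = 1/(o*(1 - 1*(-18)) + 102) = 1/(o*(1 + 18) + 102) = 1/(o*19 + 102) = 1/(19*o + 102) = 1/(102 + 19*o))
Z(-281, -51) - r(-142, -27) = (696/5 - 51 - 281) - 1/(102 + 19*(-27)) = -964/5 - 1/(102 - 513) = -964/5 - 1/(-411) = -964/5 - 1*(-1/411) = -964/5 + 1/411 = -396199/2055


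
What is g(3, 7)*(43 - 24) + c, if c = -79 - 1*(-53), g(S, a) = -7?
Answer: -159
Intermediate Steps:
c = -26 (c = -79 + 53 = -26)
g(3, 7)*(43 - 24) + c = -7*(43 - 24) - 26 = -7*19 - 26 = -133 - 26 = -159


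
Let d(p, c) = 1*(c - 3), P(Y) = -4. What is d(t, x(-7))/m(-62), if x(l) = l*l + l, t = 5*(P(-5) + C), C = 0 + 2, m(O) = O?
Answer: -39/62 ≈ -0.62903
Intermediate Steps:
C = 2
t = -10 (t = 5*(-4 + 2) = 5*(-2) = -10)
x(l) = l + l² (x(l) = l² + l = l + l²)
d(p, c) = -3 + c (d(p, c) = 1*(-3 + c) = -3 + c)
d(t, x(-7))/m(-62) = (-3 - 7*(1 - 7))/(-62) = (-3 - 7*(-6))*(-1/62) = (-3 + 42)*(-1/62) = 39*(-1/62) = -39/62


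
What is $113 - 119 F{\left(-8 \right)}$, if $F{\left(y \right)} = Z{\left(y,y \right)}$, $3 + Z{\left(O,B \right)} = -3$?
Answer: $827$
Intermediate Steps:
$Z{\left(O,B \right)} = -6$ ($Z{\left(O,B \right)} = -3 - 3 = -6$)
$F{\left(y \right)} = -6$
$113 - 119 F{\left(-8 \right)} = 113 - -714 = 113 + 714 = 827$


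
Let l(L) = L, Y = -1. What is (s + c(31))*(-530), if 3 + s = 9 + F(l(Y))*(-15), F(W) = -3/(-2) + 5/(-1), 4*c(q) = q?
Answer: -70225/2 ≈ -35113.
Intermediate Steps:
c(q) = q/4
F(W) = -7/2 (F(W) = -3*(-½) + 5*(-1) = 3/2 - 5 = -7/2)
s = 117/2 (s = -3 + (9 - 7/2*(-15)) = -3 + (9 + 105/2) = -3 + 123/2 = 117/2 ≈ 58.500)
(s + c(31))*(-530) = (117/2 + (¼)*31)*(-530) = (117/2 + 31/4)*(-530) = (265/4)*(-530) = -70225/2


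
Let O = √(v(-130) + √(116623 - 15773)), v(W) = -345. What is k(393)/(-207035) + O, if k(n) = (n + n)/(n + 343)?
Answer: -393/76188880 + I*√(345 - 5*√4034) ≈ -5.1582e-6 + 5.2375*I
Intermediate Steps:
k(n) = 2*n/(343 + n) (k(n) = (2*n)/(343 + n) = 2*n/(343 + n))
O = √(-345 + 5*√4034) (O = √(-345 + √(116623 - 15773)) = √(-345 + √100850) = √(-345 + 5*√4034) ≈ 5.2375*I)
k(393)/(-207035) + O = (2*393/(343 + 393))/(-207035) + √(-345 + 5*√4034) = (2*393/736)*(-1/207035) + √(-345 + 5*√4034) = (2*393*(1/736))*(-1/207035) + √(-345 + 5*√4034) = (393/368)*(-1/207035) + √(-345 + 5*√4034) = -393/76188880 + √(-345 + 5*√4034)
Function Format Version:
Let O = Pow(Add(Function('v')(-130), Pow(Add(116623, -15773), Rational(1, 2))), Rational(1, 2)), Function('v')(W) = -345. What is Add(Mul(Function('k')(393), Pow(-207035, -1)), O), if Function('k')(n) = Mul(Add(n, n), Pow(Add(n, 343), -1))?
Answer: Add(Rational(-393, 76188880), Mul(I, Pow(Add(345, Mul(-5, Pow(4034, Rational(1, 2)))), Rational(1, 2)))) ≈ Add(-5.1582e-6, Mul(5.2375, I))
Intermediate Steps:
Function('k')(n) = Mul(2, n, Pow(Add(343, n), -1)) (Function('k')(n) = Mul(Mul(2, n), Pow(Add(343, n), -1)) = Mul(2, n, Pow(Add(343, n), -1)))
O = Pow(Add(-345, Mul(5, Pow(4034, Rational(1, 2)))), Rational(1, 2)) (O = Pow(Add(-345, Pow(Add(116623, -15773), Rational(1, 2))), Rational(1, 2)) = Pow(Add(-345, Pow(100850, Rational(1, 2))), Rational(1, 2)) = Pow(Add(-345, Mul(5, Pow(4034, Rational(1, 2)))), Rational(1, 2)) ≈ Mul(5.2375, I))
Add(Mul(Function('k')(393), Pow(-207035, -1)), O) = Add(Mul(Mul(2, 393, Pow(Add(343, 393), -1)), Pow(-207035, -1)), Pow(Add(-345, Mul(5, Pow(4034, Rational(1, 2)))), Rational(1, 2))) = Add(Mul(Mul(2, 393, Pow(736, -1)), Rational(-1, 207035)), Pow(Add(-345, Mul(5, Pow(4034, Rational(1, 2)))), Rational(1, 2))) = Add(Mul(Mul(2, 393, Rational(1, 736)), Rational(-1, 207035)), Pow(Add(-345, Mul(5, Pow(4034, Rational(1, 2)))), Rational(1, 2))) = Add(Mul(Rational(393, 368), Rational(-1, 207035)), Pow(Add(-345, Mul(5, Pow(4034, Rational(1, 2)))), Rational(1, 2))) = Add(Rational(-393, 76188880), Pow(Add(-345, Mul(5, Pow(4034, Rational(1, 2)))), Rational(1, 2)))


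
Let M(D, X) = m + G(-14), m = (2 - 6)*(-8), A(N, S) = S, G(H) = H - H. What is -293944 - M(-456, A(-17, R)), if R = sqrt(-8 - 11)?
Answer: -293976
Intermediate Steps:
R = I*sqrt(19) (R = sqrt(-19) = I*sqrt(19) ≈ 4.3589*I)
G(H) = 0
m = 32 (m = -4*(-8) = 32)
M(D, X) = 32 (M(D, X) = 32 + 0 = 32)
-293944 - M(-456, A(-17, R)) = -293944 - 1*32 = -293944 - 32 = -293976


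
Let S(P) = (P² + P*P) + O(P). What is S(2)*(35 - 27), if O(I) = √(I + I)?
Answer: 80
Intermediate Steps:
O(I) = √2*√I (O(I) = √(2*I) = √2*√I)
S(P) = 2*P² + √2*√P (S(P) = (P² + P*P) + √2*√P = (P² + P²) + √2*√P = 2*P² + √2*√P)
S(2)*(35 - 27) = (2*2² + √2*√2)*(35 - 27) = (2*4 + 2)*8 = (8 + 2)*8 = 10*8 = 80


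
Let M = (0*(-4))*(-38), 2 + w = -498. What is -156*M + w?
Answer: -500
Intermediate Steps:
w = -500 (w = -2 - 498 = -500)
M = 0 (M = 0*(-38) = 0)
-156*M + w = -156*0 - 500 = 0 - 500 = -500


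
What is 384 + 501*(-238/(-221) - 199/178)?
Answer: 840981/2314 ≈ 363.43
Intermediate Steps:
384 + 501*(-238/(-221) - 199/178) = 384 + 501*(-238*(-1/221) - 199*1/178) = 384 + 501*(14/13 - 199/178) = 384 + 501*(-95/2314) = 384 - 47595/2314 = 840981/2314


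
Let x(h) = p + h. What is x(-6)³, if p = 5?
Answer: -1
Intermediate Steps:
x(h) = 5 + h
x(-6)³ = (5 - 6)³ = (-1)³ = -1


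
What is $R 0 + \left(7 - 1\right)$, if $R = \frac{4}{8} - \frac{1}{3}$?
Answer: $6$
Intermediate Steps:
$R = \frac{1}{6}$ ($R = 4 \cdot \frac{1}{8} - \frac{1}{3} = \frac{1}{2} - \frac{1}{3} = \frac{1}{6} \approx 0.16667$)
$R 0 + \left(7 - 1\right) = \frac{1}{6} \cdot 0 + \left(7 - 1\right) = 0 + 6 = 6$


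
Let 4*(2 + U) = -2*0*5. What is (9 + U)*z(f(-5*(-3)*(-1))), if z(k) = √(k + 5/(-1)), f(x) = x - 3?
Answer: 7*I*√23 ≈ 33.571*I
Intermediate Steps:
f(x) = -3 + x
z(k) = √(-5 + k) (z(k) = √(k + 5*(-1)) = √(k - 5) = √(-5 + k))
U = -2 (U = -2 + (-2*0*5)/4 = -2 + (0*5)/4 = -2 + (¼)*0 = -2 + 0 = -2)
(9 + U)*z(f(-5*(-3)*(-1))) = (9 - 2)*√(-5 + (-3 - 5*(-3)*(-1))) = 7*√(-5 + (-3 + 15*(-1))) = 7*√(-5 + (-3 - 15)) = 7*√(-5 - 18) = 7*√(-23) = 7*(I*√23) = 7*I*√23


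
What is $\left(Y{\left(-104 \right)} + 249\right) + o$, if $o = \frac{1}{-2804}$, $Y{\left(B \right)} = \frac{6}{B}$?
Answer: $\frac{2268608}{9113} \approx 248.94$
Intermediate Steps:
$o = - \frac{1}{2804} \approx -0.00035663$
$\left(Y{\left(-104 \right)} + 249\right) + o = \left(\frac{6}{-104} + 249\right) - \frac{1}{2804} = \left(6 \left(- \frac{1}{104}\right) + 249\right) - \frac{1}{2804} = \left(- \frac{3}{52} + 249\right) - \frac{1}{2804} = \frac{12945}{52} - \frac{1}{2804} = \frac{2268608}{9113}$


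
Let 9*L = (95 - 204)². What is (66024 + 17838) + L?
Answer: 766639/9 ≈ 85182.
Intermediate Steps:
L = 11881/9 (L = (95 - 204)²/9 = (⅑)*(-109)² = (⅑)*11881 = 11881/9 ≈ 1320.1)
(66024 + 17838) + L = (66024 + 17838) + 11881/9 = 83862 + 11881/9 = 766639/9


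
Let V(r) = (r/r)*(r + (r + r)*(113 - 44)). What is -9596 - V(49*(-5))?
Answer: 24459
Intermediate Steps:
V(r) = 139*r (V(r) = 1*(r + (2*r)*69) = 1*(r + 138*r) = 1*(139*r) = 139*r)
-9596 - V(49*(-5)) = -9596 - 139*49*(-5) = -9596 - 139*(-245) = -9596 - 1*(-34055) = -9596 + 34055 = 24459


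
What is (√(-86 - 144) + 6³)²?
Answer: (216 + I*√230)² ≈ 46426.0 + 6551.6*I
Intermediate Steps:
(√(-86 - 144) + 6³)² = (√(-230) + 216)² = (I*√230 + 216)² = (216 + I*√230)²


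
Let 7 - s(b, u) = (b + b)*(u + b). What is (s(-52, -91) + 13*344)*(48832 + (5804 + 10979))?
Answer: -681936695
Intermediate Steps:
s(b, u) = 7 - 2*b*(b + u) (s(b, u) = 7 - (b + b)*(u + b) = 7 - 2*b*(b + u))
(s(-52, -91) + 13*344)*(48832 + (5804 + 10979)) = ((7 - 2*(-52)² - 2*(-52)*(-91)) + 13*344)*(48832 + (5804 + 10979)) = ((7 - 2*2704 - 9464) + 4472)*(48832 + 16783) = ((7 - 5408 - 9464) + 4472)*65615 = (-14865 + 4472)*65615 = -10393*65615 = -681936695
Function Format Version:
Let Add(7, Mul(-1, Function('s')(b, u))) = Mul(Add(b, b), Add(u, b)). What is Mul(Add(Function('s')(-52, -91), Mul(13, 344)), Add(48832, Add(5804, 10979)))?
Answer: -681936695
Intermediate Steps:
Function('s')(b, u) = Add(7, Mul(-2, b, Add(b, u))) (Function('s')(b, u) = Add(7, Mul(-1, Mul(Add(b, b), Add(u, b)))) = Add(7, Mul(-1, Mul(Mul(2, b), Add(b, u)))) = Add(7, Mul(-1, Mul(2, b, Add(b, u)))) = Add(7, Mul(-2, b, Add(b, u))))
Mul(Add(Function('s')(-52, -91), Mul(13, 344)), Add(48832, Add(5804, 10979))) = Mul(Add(Add(7, Mul(-2, Pow(-52, 2)), Mul(-2, -52, -91)), Mul(13, 344)), Add(48832, Add(5804, 10979))) = Mul(Add(Add(7, Mul(-2, 2704), -9464), 4472), Add(48832, 16783)) = Mul(Add(Add(7, -5408, -9464), 4472), 65615) = Mul(Add(-14865, 4472), 65615) = Mul(-10393, 65615) = -681936695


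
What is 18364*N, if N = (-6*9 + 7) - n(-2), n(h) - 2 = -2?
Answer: -863108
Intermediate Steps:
n(h) = 0 (n(h) = 2 - 2 = 0)
N = -47 (N = (-6*9 + 7) - 1*0 = (-54 + 7) + 0 = -47 + 0 = -47)
18364*N = 18364*(-47) = -863108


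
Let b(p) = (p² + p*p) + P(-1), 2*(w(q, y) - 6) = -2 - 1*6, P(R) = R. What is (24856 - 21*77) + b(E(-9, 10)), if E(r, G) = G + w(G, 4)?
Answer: 23526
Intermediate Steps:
w(q, y) = 2 (w(q, y) = 6 + (-2 - 1*6)/2 = 6 + (-2 - 6)/2 = 6 + (½)*(-8) = 6 - 4 = 2)
E(r, G) = 2 + G (E(r, G) = G + 2 = 2 + G)
b(p) = -1 + 2*p² (b(p) = (p² + p*p) - 1 = (p² + p²) - 1 = 2*p² - 1 = -1 + 2*p²)
(24856 - 21*77) + b(E(-9, 10)) = (24856 - 21*77) + (-1 + 2*(2 + 10)²) = (24856 - 1617) + (-1 + 2*12²) = 23239 + (-1 + 2*144) = 23239 + (-1 + 288) = 23239 + 287 = 23526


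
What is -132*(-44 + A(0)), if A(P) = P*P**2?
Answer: 5808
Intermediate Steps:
A(P) = P**3
-132*(-44 + A(0)) = -132*(-44 + 0**3) = -132*(-44 + 0) = -132*(-44) = 5808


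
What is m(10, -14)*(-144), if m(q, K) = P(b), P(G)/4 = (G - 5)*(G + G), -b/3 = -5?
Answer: -172800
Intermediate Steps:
b = 15 (b = -3*(-5) = 15)
P(G) = 8*G*(-5 + G) (P(G) = 4*((G - 5)*(G + G)) = 4*((-5 + G)*(2*G)) = 4*(2*G*(-5 + G)) = 8*G*(-5 + G))
m(q, K) = 1200 (m(q, K) = 8*15*(-5 + 15) = 8*15*10 = 1200)
m(10, -14)*(-144) = 1200*(-144) = -172800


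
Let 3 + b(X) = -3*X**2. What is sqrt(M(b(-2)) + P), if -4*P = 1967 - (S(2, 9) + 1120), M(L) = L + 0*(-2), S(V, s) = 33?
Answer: I*sqrt(874)/2 ≈ 14.782*I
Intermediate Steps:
b(X) = -3 - 3*X**2
M(L) = L (M(L) = L + 0 = L)
P = -407/2 (P = -(1967 - (33 + 1120))/4 = -(1967 - 1*1153)/4 = -(1967 - 1153)/4 = -1/4*814 = -407/2 ≈ -203.50)
sqrt(M(b(-2)) + P) = sqrt((-3 - 3*(-2)**2) - 407/2) = sqrt((-3 - 3*4) - 407/2) = sqrt((-3 - 12) - 407/2) = sqrt(-15 - 407/2) = sqrt(-437/2) = I*sqrt(874)/2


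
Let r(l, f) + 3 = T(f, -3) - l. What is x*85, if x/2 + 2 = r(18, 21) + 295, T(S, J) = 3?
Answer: 46750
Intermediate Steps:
r(l, f) = -l (r(l, f) = -3 + (3 - l) = -l)
x = 550 (x = -4 + 2*(-1*18 + 295) = -4 + 2*(-18 + 295) = -4 + 2*277 = -4 + 554 = 550)
x*85 = 550*85 = 46750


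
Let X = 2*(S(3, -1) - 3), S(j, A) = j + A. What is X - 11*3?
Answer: -35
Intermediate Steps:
S(j, A) = A + j
X = -2 (X = 2*((-1 + 3) - 3) = 2*(2 - 3) = 2*(-1) = -2)
X - 11*3 = -2 - 11*3 = -2 - 33 = -35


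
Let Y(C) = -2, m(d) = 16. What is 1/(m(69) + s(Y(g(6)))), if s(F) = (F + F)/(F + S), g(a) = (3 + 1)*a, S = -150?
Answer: 38/609 ≈ 0.062397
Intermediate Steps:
g(a) = 4*a
s(F) = 2*F/(-150 + F) (s(F) = (F + F)/(F - 150) = (2*F)/(-150 + F) = 2*F/(-150 + F))
1/(m(69) + s(Y(g(6)))) = 1/(16 + 2*(-2)/(-150 - 2)) = 1/(16 + 2*(-2)/(-152)) = 1/(16 + 2*(-2)*(-1/152)) = 1/(16 + 1/38) = 1/(609/38) = 38/609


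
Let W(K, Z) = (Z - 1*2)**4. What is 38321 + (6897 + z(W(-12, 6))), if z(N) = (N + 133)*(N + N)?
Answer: 244386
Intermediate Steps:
W(K, Z) = (-2 + Z)**4 (W(K, Z) = (Z - 2)**4 = (-2 + Z)**4)
z(N) = 2*N*(133 + N) (z(N) = (133 + N)*(2*N) = 2*N*(133 + N))
38321 + (6897 + z(W(-12, 6))) = 38321 + (6897 + 2*(-2 + 6)**4*(133 + (-2 + 6)**4)) = 38321 + (6897 + 2*4**4*(133 + 4**4)) = 38321 + (6897 + 2*256*(133 + 256)) = 38321 + (6897 + 2*256*389) = 38321 + (6897 + 199168) = 38321 + 206065 = 244386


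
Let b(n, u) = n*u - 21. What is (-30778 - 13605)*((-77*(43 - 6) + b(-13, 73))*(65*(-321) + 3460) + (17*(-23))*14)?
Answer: -2949881520643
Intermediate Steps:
b(n, u) = -21 + n*u
(-30778 - 13605)*((-77*(43 - 6) + b(-13, 73))*(65*(-321) + 3460) + (17*(-23))*14) = (-30778 - 13605)*((-77*(43 - 6) + (-21 - 13*73))*(65*(-321) + 3460) + (17*(-23))*14) = -44383*((-77*37 + (-21 - 949))*(-20865 + 3460) - 391*14) = -44383*((-2849 - 970)*(-17405) - 5474) = -44383*(-3819*(-17405) - 5474) = -44383*(66469695 - 5474) = -44383*66464221 = -2949881520643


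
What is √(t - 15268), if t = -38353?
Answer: 43*I*√29 ≈ 231.56*I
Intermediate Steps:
√(t - 15268) = √(-38353 - 15268) = √(-53621) = 43*I*√29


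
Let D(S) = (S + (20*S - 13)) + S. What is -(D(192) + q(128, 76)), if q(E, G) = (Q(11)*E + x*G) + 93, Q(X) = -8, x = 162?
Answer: -15592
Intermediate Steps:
q(E, G) = 93 - 8*E + 162*G (q(E, G) = (-8*E + 162*G) + 93 = 93 - 8*E + 162*G)
D(S) = -13 + 22*S (D(S) = (S + (-13 + 20*S)) + S = (-13 + 21*S) + S = -13 + 22*S)
-(D(192) + q(128, 76)) = -((-13 + 22*192) + (93 - 8*128 + 162*76)) = -((-13 + 4224) + (93 - 1024 + 12312)) = -(4211 + 11381) = -1*15592 = -15592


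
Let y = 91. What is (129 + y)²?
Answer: 48400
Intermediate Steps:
(129 + y)² = (129 + 91)² = 220² = 48400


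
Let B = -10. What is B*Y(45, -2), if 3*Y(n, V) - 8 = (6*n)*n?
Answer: -121580/3 ≈ -40527.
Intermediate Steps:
Y(n, V) = 8/3 + 2*n**2 (Y(n, V) = 8/3 + ((6*n)*n)/3 = 8/3 + (6*n**2)/3 = 8/3 + 2*n**2)
B*Y(45, -2) = -10*(8/3 + 2*45**2) = -10*(8/3 + 2*2025) = -10*(8/3 + 4050) = -10*12158/3 = -121580/3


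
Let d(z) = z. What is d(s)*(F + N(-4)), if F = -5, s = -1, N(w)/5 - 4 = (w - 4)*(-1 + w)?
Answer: -215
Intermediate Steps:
N(w) = 20 + 5*(-1 + w)*(-4 + w) (N(w) = 20 + 5*((w - 4)*(-1 + w)) = 20 + 5*((-4 + w)*(-1 + w)) = 20 + 5*((-1 + w)*(-4 + w)) = 20 + 5*(-1 + w)*(-4 + w))
d(s)*(F + N(-4)) = -(-5 + (40 - 25*(-4) + 5*(-4)²)) = -(-5 + (40 + 100 + 5*16)) = -(-5 + (40 + 100 + 80)) = -(-5 + 220) = -1*215 = -215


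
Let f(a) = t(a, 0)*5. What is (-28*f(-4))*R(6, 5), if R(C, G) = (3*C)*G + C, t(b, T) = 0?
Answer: 0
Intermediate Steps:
R(C, G) = C + 3*C*G (R(C, G) = 3*C*G + C = C + 3*C*G)
f(a) = 0 (f(a) = 0*5 = 0)
(-28*f(-4))*R(6, 5) = (-28*0)*(6*(1 + 3*5)) = 0*(6*(1 + 15)) = 0*(6*16) = 0*96 = 0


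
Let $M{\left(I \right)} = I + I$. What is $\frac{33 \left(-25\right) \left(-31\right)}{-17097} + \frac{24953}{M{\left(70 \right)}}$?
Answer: $\frac{141013647}{797860} \approx 176.74$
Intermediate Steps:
$M{\left(I \right)} = 2 I$
$\frac{33 \left(-25\right) \left(-31\right)}{-17097} + \frac{24953}{M{\left(70 \right)}} = \frac{33 \left(-25\right) \left(-31\right)}{-17097} + \frac{24953}{2 \cdot 70} = \left(-825\right) \left(-31\right) \left(- \frac{1}{17097}\right) + \frac{24953}{140} = 25575 \left(- \frac{1}{17097}\right) + 24953 \cdot \frac{1}{140} = - \frac{8525}{5699} + \frac{24953}{140} = \frac{141013647}{797860}$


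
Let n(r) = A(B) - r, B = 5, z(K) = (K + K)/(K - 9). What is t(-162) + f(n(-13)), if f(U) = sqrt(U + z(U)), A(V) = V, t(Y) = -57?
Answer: -57 + sqrt(22) ≈ -52.310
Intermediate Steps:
z(K) = 2*K/(-9 + K) (z(K) = (2*K)/(-9 + K) = 2*K/(-9 + K))
n(r) = 5 - r
f(U) = sqrt(U + 2*U/(-9 + U))
t(-162) + f(n(-13)) = -57 + sqrt((5 - 1*(-13))*(-7 + (5 - 1*(-13)))/(-9 + (5 - 1*(-13)))) = -57 + sqrt((5 + 13)*(-7 + (5 + 13))/(-9 + (5 + 13))) = -57 + sqrt(18*(-7 + 18)/(-9 + 18)) = -57 + sqrt(18*11/9) = -57 + sqrt(18*(1/9)*11) = -57 + sqrt(22)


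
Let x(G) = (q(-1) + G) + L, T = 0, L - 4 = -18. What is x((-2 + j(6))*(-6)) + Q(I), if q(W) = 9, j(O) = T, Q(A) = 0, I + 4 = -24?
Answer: 7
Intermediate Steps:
I = -28 (I = -4 - 24 = -28)
L = -14 (L = 4 - 18 = -14)
j(O) = 0
x(G) = -5 + G (x(G) = (9 + G) - 14 = -5 + G)
x((-2 + j(6))*(-6)) + Q(I) = (-5 + (-2 + 0)*(-6)) + 0 = (-5 - 2*(-6)) + 0 = (-5 + 12) + 0 = 7 + 0 = 7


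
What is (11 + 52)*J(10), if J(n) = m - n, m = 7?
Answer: -189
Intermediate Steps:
J(n) = 7 - n
(11 + 52)*J(10) = (11 + 52)*(7 - 1*10) = 63*(7 - 10) = 63*(-3) = -189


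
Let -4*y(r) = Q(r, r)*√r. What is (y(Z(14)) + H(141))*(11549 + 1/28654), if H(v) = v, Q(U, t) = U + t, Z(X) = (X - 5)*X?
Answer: 46660431627/28654 - 62544833883*√14/28654 ≈ -6.5387e+6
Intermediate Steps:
Z(X) = X*(-5 + X) (Z(X) = (-5 + X)*X = X*(-5 + X))
y(r) = -r^(3/2)/2 (y(r) = -(r + r)*√r/4 = -2*r*√r/4 = -r^(3/2)/2)
(y(Z(14)) + H(141))*(11549 + 1/28654) = (-14*√14*(-5 + 14)^(3/2)/2 + 141)*(11549 + 1/28654) = (-378*√14/2 + 141)*(11549 + 1/28654) = (-189*√14 + 141)*(330925047/28654) = (141 - 189*√14)*(330925047/28654) = 46660431627/28654 - 62544833883*√14/28654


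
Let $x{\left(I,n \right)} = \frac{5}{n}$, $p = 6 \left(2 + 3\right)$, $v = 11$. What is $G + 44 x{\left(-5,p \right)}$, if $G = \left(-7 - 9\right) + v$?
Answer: $\frac{7}{3} \approx 2.3333$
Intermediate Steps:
$p = 30$ ($p = 6 \cdot 5 = 30$)
$G = -5$ ($G = \left(-7 - 9\right) + 11 = -16 + 11 = -5$)
$G + 44 x{\left(-5,p \right)} = -5 + 44 \cdot \frac{5}{30} = -5 + 44 \cdot 5 \cdot \frac{1}{30} = -5 + 44 \cdot \frac{1}{6} = -5 + \frac{22}{3} = \frac{7}{3}$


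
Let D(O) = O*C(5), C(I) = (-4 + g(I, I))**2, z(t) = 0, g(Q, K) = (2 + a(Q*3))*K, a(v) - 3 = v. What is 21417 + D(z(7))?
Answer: 21417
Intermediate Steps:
a(v) = 3 + v
g(Q, K) = K*(5 + 3*Q) (g(Q, K) = (2 + (3 + Q*3))*K = (2 + (3 + 3*Q))*K = (5 + 3*Q)*K = K*(5 + 3*Q))
C(I) = (-4 + I*(5 + 3*I))**2
D(O) = 9216*O (D(O) = O*(-4 + 5*(5 + 3*5))**2 = O*(-4 + 5*(5 + 15))**2 = O*(-4 + 5*20)**2 = O*(-4 + 100)**2 = O*96**2 = O*9216 = 9216*O)
21417 + D(z(7)) = 21417 + 9216*0 = 21417 + 0 = 21417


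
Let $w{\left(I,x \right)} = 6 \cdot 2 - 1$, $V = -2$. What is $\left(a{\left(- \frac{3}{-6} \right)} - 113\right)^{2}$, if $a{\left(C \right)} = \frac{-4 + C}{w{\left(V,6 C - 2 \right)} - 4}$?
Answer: $\frac{51529}{4} \approx 12882.0$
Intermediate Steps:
$w{\left(I,x \right)} = 11$ ($w{\left(I,x \right)} = 12 - 1 = 11$)
$a{\left(C \right)} = - \frac{4}{7} + \frac{C}{7}$ ($a{\left(C \right)} = \frac{-4 + C}{11 - 4} = \frac{-4 + C}{7} = \left(-4 + C\right) \frac{1}{7} = - \frac{4}{7} + \frac{C}{7}$)
$\left(a{\left(- \frac{3}{-6} \right)} - 113\right)^{2} = \left(\left(- \frac{4}{7} + \frac{\left(-3\right) \frac{1}{-6}}{7}\right) - 113\right)^{2} = \left(\left(- \frac{4}{7} + \frac{\left(-3\right) \left(- \frac{1}{6}\right)}{7}\right) - 113\right)^{2} = \left(\left(- \frac{4}{7} + \frac{1}{7} \cdot \frac{1}{2}\right) - 113\right)^{2} = \left(\left(- \frac{4}{7} + \frac{1}{14}\right) - 113\right)^{2} = \left(- \frac{1}{2} - 113\right)^{2} = \left(- \frac{227}{2}\right)^{2} = \frac{51529}{4}$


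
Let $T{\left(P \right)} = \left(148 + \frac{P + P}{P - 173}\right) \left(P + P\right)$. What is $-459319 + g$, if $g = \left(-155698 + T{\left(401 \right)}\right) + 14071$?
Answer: $- \frac{27327449}{57} \approx -4.7943 \cdot 10^{5}$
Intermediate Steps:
$T{\left(P \right)} = 2 P \left(148 + \frac{2 P}{-173 + P}\right)$ ($T{\left(P \right)} = \left(148 + \frac{2 P}{-173 + P}\right) 2 P = 2 P \left(148 + \frac{2 P}{-173 + P}\right)$)
$g = - \frac{1146266}{57}$ ($g = \left(-155698 + 4 \cdot 401 \frac{1}{-173 + 401} \left(-12802 + 75 \cdot 401\right)\right) + 14071 = \left(-155698 + 4 \cdot 401 \cdot \frac{1}{228} \left(-12802 + 30075\right)\right) + 14071 = \left(-155698 + 4 \cdot 401 \cdot \frac{1}{228} \cdot 17273\right) + 14071 = \left(-155698 + \frac{6926473}{57}\right) + 14071 = - \frac{1948313}{57} + 14071 = - \frac{1146266}{57} \approx -20110.0$)
$-459319 + g = -459319 - \frac{1146266}{57} = - \frac{27327449}{57}$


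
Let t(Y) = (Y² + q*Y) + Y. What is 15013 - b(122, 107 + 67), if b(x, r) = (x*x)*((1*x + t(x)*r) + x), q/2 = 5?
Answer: -42025971099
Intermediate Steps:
q = 10 (q = 2*5 = 10)
t(Y) = Y² + 11*Y (t(Y) = (Y² + 10*Y) + Y = Y² + 11*Y)
b(x, r) = x²*(2*x + r*x*(11 + x)) (b(x, r) = (x*x)*((1*x + (x*(11 + x))*r) + x) = x²*((x + r*x*(11 + x)) + x) = x²*(2*x + r*x*(11 + x)))
15013 - b(122, 107 + 67) = 15013 - 122³*(2 + (107 + 67)*(11 + 122)) = 15013 - 1815848*(2 + 174*133) = 15013 - 1815848*(2 + 23142) = 15013 - 1815848*23144 = 15013 - 1*42025986112 = 15013 - 42025986112 = -42025971099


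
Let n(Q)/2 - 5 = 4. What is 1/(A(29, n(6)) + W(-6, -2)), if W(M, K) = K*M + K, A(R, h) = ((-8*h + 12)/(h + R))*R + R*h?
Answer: 47/21176 ≈ 0.0022195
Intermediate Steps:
n(Q) = 18 (n(Q) = 10 + 2*4 = 10 + 8 = 18)
A(R, h) = R*h + R*(12 - 8*h)/(R + h) (A(R, h) = ((12 - 8*h)/(R + h))*R + R*h = R*(12 - 8*h)/(R + h) + R*h = R*h + R*(12 - 8*h)/(R + h))
W(M, K) = K + K*M
1/(A(29, n(6)) + W(-6, -2)) = 1/(29*(12 + 18**2 - 8*18 + 29*18)/(29 + 18) - 2*(1 - 6)) = 1/(29*(12 + 324 - 144 + 522)/47 - 2*(-5)) = 1/(29*(1/47)*714 + 10) = 1/(20706/47 + 10) = 1/(21176/47) = 47/21176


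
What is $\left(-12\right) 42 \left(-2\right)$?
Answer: $1008$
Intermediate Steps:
$\left(-12\right) 42 \left(-2\right) = \left(-504\right) \left(-2\right) = 1008$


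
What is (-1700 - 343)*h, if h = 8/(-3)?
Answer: 5448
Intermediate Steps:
h = -8/3 (h = 8*(-⅓) = -8/3 ≈ -2.6667)
(-1700 - 343)*h = (-1700 - 343)*(-8/3) = -2043*(-8/3) = 5448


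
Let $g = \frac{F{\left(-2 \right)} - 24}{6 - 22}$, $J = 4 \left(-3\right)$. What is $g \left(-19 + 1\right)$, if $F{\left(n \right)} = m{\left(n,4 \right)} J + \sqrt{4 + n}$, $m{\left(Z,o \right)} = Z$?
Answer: $\frac{9 \sqrt{2}}{8} \approx 1.591$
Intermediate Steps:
$J = -12$
$F{\left(n \right)} = \sqrt{4 + n} - 12 n$ ($F{\left(n \right)} = n \left(-12\right) + \sqrt{4 + n} = - 12 n + \sqrt{4 + n} = \sqrt{4 + n} - 12 n$)
$g = - \frac{\sqrt{2}}{16}$ ($g = \frac{\left(\sqrt{4 - 2} - -24\right) - 24}{6 - 22} = \frac{\left(\sqrt{2} + 24\right) - 24}{-16} = \left(\left(24 + \sqrt{2}\right) - 24\right) \left(- \frac{1}{16}\right) = \sqrt{2} \left(- \frac{1}{16}\right) = - \frac{\sqrt{2}}{16} \approx -0.088388$)
$g \left(-19 + 1\right) = - \frac{\sqrt{2}}{16} \left(-19 + 1\right) = - \frac{\sqrt{2}}{16} \left(-18\right) = \frac{9 \sqrt{2}}{8}$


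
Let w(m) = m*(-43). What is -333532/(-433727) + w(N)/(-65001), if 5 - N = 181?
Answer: 18397467596/28192688727 ≈ 0.65256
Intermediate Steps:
N = -176 (N = 5 - 1*181 = 5 - 181 = -176)
w(m) = -43*m
-333532/(-433727) + w(N)/(-65001) = -333532/(-433727) - 43*(-176)/(-65001) = -333532*(-1/433727) + 7568*(-1/65001) = 333532/433727 - 7568/65001 = 18397467596/28192688727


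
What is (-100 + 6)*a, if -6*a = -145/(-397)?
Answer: 6815/1191 ≈ 5.7221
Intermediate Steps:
a = -145/2382 (a = -(-145)/(6*(-397)) = -(-145)*(-1)/(6*397) = -⅙*145/397 = -145/2382 ≈ -0.060873)
(-100 + 6)*a = (-100 + 6)*(-145/2382) = -94*(-145/2382) = 6815/1191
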